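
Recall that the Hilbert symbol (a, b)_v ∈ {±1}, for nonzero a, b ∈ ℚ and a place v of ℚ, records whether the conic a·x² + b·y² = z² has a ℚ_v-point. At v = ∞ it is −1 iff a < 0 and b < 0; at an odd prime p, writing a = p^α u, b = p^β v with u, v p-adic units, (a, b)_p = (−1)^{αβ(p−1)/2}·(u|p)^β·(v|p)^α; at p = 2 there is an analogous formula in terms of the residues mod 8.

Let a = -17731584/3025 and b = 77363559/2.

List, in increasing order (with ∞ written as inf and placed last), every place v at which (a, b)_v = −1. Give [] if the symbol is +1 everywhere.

[2, 3, 13, 37]

(a, b) ≡ (-481, 12558) mod (ℚ^×)²; places V = {2, 3, 5, 7, 11, 13, 23, 37, ∞}.
(a,b)_23: α=0, u≡3; β=1, v≡22 (mod 23); (3|23)=+1, (22|23)=-1; sign (−1)^0·+1^1·-1^0 = +1.
(a,b)_3: α=2, u≡2; β=3, v≡1 (mod 3); (2|3)=-1, (1|3)=+1; sign (−1)^0·-1^3·+1^2 = -1.
(a,b)_11: α=-2, u≡3; β=0, v≡10 (mod 11); (3|11)=+1, (10|11)=-1; sign (−1)^0·+1^0·-1^-2 = +1.
(a,b)_2: α=12, β=-1; u≡7, v≡7 (mod 8); ε(u)ε(v)=1·1, αω(v)=12·0, βω(u)=-1·0; sum ≡ 1  ⇒  -1.
(a,b)_37: α=1, u≡5; β=2, v≡6 (mod 37); (5|37)=-1, (6|37)=-1; sign (−1)^0·-1^2·-1^1 = -1.
(a,b)_∞: sgn(-481)=−, sgn(12558)=+, so +1.
(a,b)_5: α=-2, u≡1; β=0, v≡2 (mod 5); (1|5)=+1, (2|5)=-1; sign (−1)^0·+1^0·-1^-2 = +1.
(a,b)_7: α=0, u≡4; β=1, v≡4 (mod 7); (4|7)=+1, (4|7)=+1; sign (−1)^0·+1^1·+1^0 = +1.
(a,b)_13: α=1, u≡2; β=1, v≡10 (mod 13); (2|13)=-1, (10|13)=+1; sign (−1)^0·-1^1·+1^1 = -1.
Ram(-481, 12558) = {2, 3, 13, 37}; no ℚ_2-point on the conic.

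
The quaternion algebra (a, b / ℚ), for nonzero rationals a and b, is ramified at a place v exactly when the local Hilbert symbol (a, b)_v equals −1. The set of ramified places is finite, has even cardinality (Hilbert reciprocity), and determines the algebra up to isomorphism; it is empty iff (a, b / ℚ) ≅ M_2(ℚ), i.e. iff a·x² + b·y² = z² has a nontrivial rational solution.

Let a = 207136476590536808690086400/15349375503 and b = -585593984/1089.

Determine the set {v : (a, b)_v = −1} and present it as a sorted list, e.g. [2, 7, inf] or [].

(a, b) ≡ (177422, -25346) mod (ℚ^×)²; places V = {2, 3, 5, 7, 11, 13, 19, 23, 29, 43, ∞}.
(a,b)_5: α=2, u≡2; β=0, v≡4 (mod 5); (2|5)=-1, (4|5)=+1; sign (−1)^0·-1^0·+1^2 = +1.
(a,b)_7: α=-1, u≡5; β=0, v≡1 (mod 7); (5|7)=-1, (1|7)=+1; sign (−1)^0·-1^0·+1^-1 = +1.
(a,b)_19: α=9, u≡7; β=3, v≡8 (mod 19); (7|19)=+1, (8|19)=-1; sign (−1)^1·+1^3·-1^9 = +1.
(a,b)_∞: sgn(177422)=+, sgn(-25346)=−, so +1.
(a,b)_2: α=9, β=7; u≡7, v≡7 (mod 8); ε(u)ε(v)=1·1, αω(v)=9·0, βω(u)=7·0; sum ≡ 1  ⇒  -1.
(a,b)_3: α=-4, u≡2; β=-2, v≡1 (mod 3); (2|3)=-1, (1|3)=+1; sign (−1)^0·-1^-2·+1^-4 = +1.
(a,b)_11: α=-4, u≡3; β=-2, v≡4 (mod 11); (3|11)=+1, (4|11)=+1; sign (−1)^0·+1^-2·+1^-4 = +1.
(a,b)_23: α=3, u≡12; β=1, v≡3 (mod 23); (12|23)=+1, (3|23)=+1; sign (−1)^1·+1^1·+1^3 = -1.
(a,b)_29: α=3, u≡25; β=1, v≡24 (mod 29); (25|29)=+1, (24|29)=+1; sign (−1)^0·+1^1·+1^3 = +1.
(a,b)_13: α=2, u≡11; β=0, v≡9 (mod 13); (11|13)=-1, (9|13)=+1; sign (−1)^0·-1^0·+1^2 = +1.
(a,b)_43: α=-2, u≡21; β=0, v≡10 (mod 43); (21|43)=+1, (10|43)=+1; sign (−1)^0·+1^0·+1^-2 = +1.
|Ram(177422, -25346)| = 2, even; anisotropic at {2, 23}.

[2, 23]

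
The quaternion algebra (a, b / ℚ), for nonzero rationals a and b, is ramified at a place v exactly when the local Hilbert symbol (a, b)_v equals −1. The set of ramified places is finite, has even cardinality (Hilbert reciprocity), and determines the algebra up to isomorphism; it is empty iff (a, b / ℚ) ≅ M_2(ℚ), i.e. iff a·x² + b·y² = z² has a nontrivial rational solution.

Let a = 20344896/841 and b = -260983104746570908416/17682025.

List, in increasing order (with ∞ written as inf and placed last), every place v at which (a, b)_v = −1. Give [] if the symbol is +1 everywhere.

[11, 19]

Mod squares: a ≡ 209, b ≡ -11. Check v ∈ {∞, 2, 3, 5, 11, 13, 17, 19, 29}.
v=∞: 209 > 0 and -11 < 0  ⇒  (a,b)_∞ = +1.
v=5: a=5^0·(≡1), b=5^-2·(≡4) mod 5; (1|5)=+1, (4|5)=+1; (−1)^{0·-2·2}·(+1)^-2·(+1)^0 = +1.
v=17: a=17^0·(≡14), b=17^2·(≡12) mod 17; (14|17)=-1, (12|17)=-1; (−1)^{0·2·8}·(-1)^2·(-1)^0 = +1.
v=19: a=19^1·(≡4), b=19^2·(≡8) mod 19; (4|19)=+1, (8|19)=-1; (−1)^{1·2·9}·(+1)^2·(-1)^1 = -1.
v=11: a=11^1·(≡8), b=11^3·(≡10) mod 11; (8|11)=-1, (10|11)=-1; (−1)^{1·3·5}·(-1)^3·(-1)^1 = -1.
v=2: v_2(a)=6, v_2(b)=8; units ≡ 1, 5 (mod 8); ε·ε+αω+βω = 0·0+6·1+8·0 ≡ 0  ⇒  (a,b)_2 = +1.
v=29: a=29^-2·(≡4), b=29^-4·(≡27) mod 29; (4|29)=+1, (27|29)=-1; (−1)^{-2·-4·14}·(+1)^-4·(-1)^-2 = +1.
v=3: a=3^2·(≡2), b=3^2·(≡1) mod 3; (2|3)=-1, (1|3)=+1; (−1)^{2·2·1}·(-1)^2·(+1)^2 = +1.
v=13: a=13^2·(≡12), b=13^8·(≡7) mod 13; (12|13)=+1, (7|13)=-1; (−1)^{2·8·6}·(+1)^8·(-1)^2 = +1.
Ram(209, -11) = {11, 19}; no ℚ_11-point on the conic.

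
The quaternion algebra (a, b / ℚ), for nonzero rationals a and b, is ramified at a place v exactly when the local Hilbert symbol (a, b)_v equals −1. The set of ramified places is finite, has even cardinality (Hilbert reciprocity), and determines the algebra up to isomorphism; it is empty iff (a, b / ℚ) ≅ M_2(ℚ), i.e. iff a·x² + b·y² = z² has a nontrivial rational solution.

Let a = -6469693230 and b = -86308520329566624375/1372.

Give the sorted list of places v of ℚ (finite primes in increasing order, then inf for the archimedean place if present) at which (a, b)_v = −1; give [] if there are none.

[5, 7, 17, 19, 29, inf]

Mod squares: a ≡ -6469693230, b ≡ -57057. Check v ∈ {∞, 2, 3, 5, 7, 11, 13, 17, 19, 23, 29}.
v=29: a=29^1·(≡12), b=29^2·(≡3) mod 29; (12|29)=-1, (3|29)=-1; (−1)^{1·2·14}·(-1)^2·(-1)^1 = -1.
v=11: a=11^1·(≡10), b=11^5·(≡3) mod 11; (10|11)=-1, (3|11)=+1; (−1)^{1·5·5}·(-1)^5·(+1)^1 = +1.
v=5: a=5^1·(≡4), b=5^4·(≡3) mod 5; (4|5)=+1, (3|5)=-1; (−1)^{1·4·2}·(+1)^4·(-1)^1 = -1.
v=17: a=17^1·(≡4), b=17^2·(≡6) mod 17; (4|17)=+1, (6|17)=-1; (−1)^{1·2·8}·(+1)^2·(-1)^1 = -1.
v=2: v_2(a)=1, v_2(b)=-2; units ≡ 1, 7 (mod 8); ε·ε+αω+βω = 0·1+1·0+-2·0 ≡ 0  ⇒  (a,b)_2 = +1.
v=19: a=19^1·(≡2), b=19^1·(≡10) mod 19; (2|19)=-1, (10|19)=-1; (−1)^{1·1·9}·(-1)^1·(-1)^1 = -1.
v=∞: -6469693230 < 0 and -57057 < 0  ⇒  (a,b)_∞ = -1.
v=3: a=3^1·(≡2), b=3^3·(≡1) mod 3; (2|3)=-1, (1|3)=+1; (−1)^{1·3·1}·(-1)^3·(+1)^1 = +1.
v=23: a=23^1·(≡2), b=23^2·(≡3) mod 23; (2|23)=+1, (3|23)=+1; (−1)^{1·2·11}·(+1)^2·(+1)^1 = +1.
v=7: a=7^1·(≡2), b=7^-3·(≡2) mod 7; (2|7)=+1, (2|7)=+1; (−1)^{1·-3·3}·(+1)^-3·(+1)^1 = -1.
v=13: a=13^1·(≡7), b=13^1·(≡11) mod 13; (7|13)=-1, (11|13)=-1; (−1)^{1·1·6}·(-1)^1·(-1)^1 = +1.
Ram(-6469693230, -57057) = {5, 7, 17, 19, 29, ∞}; no ℚ_5-point on the conic.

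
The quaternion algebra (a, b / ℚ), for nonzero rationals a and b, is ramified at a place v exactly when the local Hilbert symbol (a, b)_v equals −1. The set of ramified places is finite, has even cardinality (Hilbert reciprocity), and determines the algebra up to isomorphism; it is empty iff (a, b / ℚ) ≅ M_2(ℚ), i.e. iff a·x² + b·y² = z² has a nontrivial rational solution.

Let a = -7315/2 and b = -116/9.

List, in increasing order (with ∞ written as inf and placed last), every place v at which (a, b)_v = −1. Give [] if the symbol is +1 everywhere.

[2, 7, 29, inf]

Mod squares: a ≡ -14630, b ≡ -29. Check v ∈ {∞, 2, 3, 5, 7, 11, 19, 29}.
v=∞: -14630 < 0 and -29 < 0  ⇒  (a,b)_∞ = -1.
v=19: a=19^1·(≡7), b=19^0·(≡4) mod 19; (7|19)=+1, (4|19)=+1; (−1)^{1·0·9}·(+1)^0·(+1)^1 = +1.
v=11: a=11^1·(≡3), b=11^0·(≡3) mod 11; (3|11)=+1, (3|11)=+1; (−1)^{1·0·5}·(+1)^0·(+1)^1 = +1.
v=3: a=3^0·(≡1), b=3^-2·(≡1) mod 3; (1|3)=+1, (1|3)=+1; (−1)^{0·-2·1}·(+1)^-2·(+1)^0 = +1.
v=5: a=5^1·(≡1), b=5^0·(≡1) mod 5; (1|5)=+1, (1|5)=+1; (−1)^{1·0·2}·(+1)^0·(+1)^1 = +1.
v=7: a=7^1·(≡6), b=7^0·(≡5) mod 7; (6|7)=-1, (5|7)=-1; (−1)^{1·0·3}·(-1)^0·(-1)^1 = -1.
v=29: a=29^0·(≡11), b=29^1·(≡6) mod 29; (11|29)=-1, (6|29)=+1; (−1)^{0·1·14}·(-1)^1·(+1)^0 = -1.
v=2: v_2(a)=-1, v_2(b)=2; units ≡ 5, 3 (mod 8); ε·ε+αω+βω = 0·1+-1·1+2·1 ≡ 1  ⇒  (a,b)_2 = -1.
(-14630, -29 / ℚ) ramifies at {2, 7, 29, ∞}: a division algebra.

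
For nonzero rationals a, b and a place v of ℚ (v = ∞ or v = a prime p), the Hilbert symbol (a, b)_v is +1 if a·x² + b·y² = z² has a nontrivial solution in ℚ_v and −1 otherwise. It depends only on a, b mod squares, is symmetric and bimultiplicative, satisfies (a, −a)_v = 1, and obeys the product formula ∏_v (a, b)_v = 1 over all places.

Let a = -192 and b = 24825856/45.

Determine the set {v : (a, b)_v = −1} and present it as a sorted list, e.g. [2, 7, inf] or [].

[3, 5, 11, 29]

Mod squares: a ≡ -3, b ≡ 30305. Check v ∈ {∞, 2, 3, 5, 11, 19, 29}.
v=3: a=3^1·(≡2), b=3^-2·(≡2) mod 3; (2|3)=-1, (2|3)=-1; (−1)^{1·-2·1}·(-1)^-2·(-1)^1 = -1.
v=2: v_2(a)=6, v_2(b)=12; units ≡ 5, 1 (mod 8); ε·ε+αω+βω = 0·0+6·0+12·1 ≡ 0  ⇒  (a,b)_2 = +1.
v=11: a=11^0·(≡6), b=11^1·(≡4) mod 11; (6|11)=-1, (4|11)=+1; (−1)^{0·1·5}·(-1)^1·(+1)^0 = -1.
v=19: a=19^0·(≡17), b=19^1·(≡10) mod 19; (17|19)=+1, (10|19)=-1; (−1)^{0·1·9}·(+1)^1·(-1)^0 = +1.
v=5: a=5^0·(≡3), b=5^-1·(≡4) mod 5; (3|5)=-1, (4|5)=+1; (−1)^{0·-1·2}·(-1)^-1·(+1)^0 = -1.
v=29: a=29^0·(≡11), b=29^1·(≡28) mod 29; (11|29)=-1, (28|29)=+1; (−1)^{0·1·14}·(-1)^1·(+1)^0 = -1.
v=∞: -3 < 0 and 30305 > 0  ⇒  (a,b)_∞ = +1.
Ram(-3, 30305) = {3, 5, 11, 29}; no ℚ_3-point on the conic.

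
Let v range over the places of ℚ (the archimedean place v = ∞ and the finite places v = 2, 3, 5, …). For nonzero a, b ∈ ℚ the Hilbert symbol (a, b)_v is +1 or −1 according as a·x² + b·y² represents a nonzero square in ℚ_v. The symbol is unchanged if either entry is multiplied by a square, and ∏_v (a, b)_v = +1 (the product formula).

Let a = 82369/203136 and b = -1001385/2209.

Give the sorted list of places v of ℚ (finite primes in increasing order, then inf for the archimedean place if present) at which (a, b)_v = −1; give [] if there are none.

(a, b) ≡ (6, -385) mod (ℚ^×)²; places V = {2, 3, 5, 7, 11, 17, 23, 41, 47, ∞}.
(a,b)_41: α=2, u≡19; β=0, v≡33 (mod 41); (19|41)=-1, (33|41)=+1; sign (−1)^0·-1^0·+1^2 = +1.
(a,b)_2: α=-7, β=0; u≡3, v≡7 (mod 8); ε(u)ε(v)=1·1, αω(v)=-7·0, βω(u)=0·1; sum ≡ 1  ⇒  -1.
(a,b)_3: α=-1, u≡2; β=2, v≡2 (mod 3); (2|3)=-1, (2|3)=-1; sign (−1)^0·-1^2·-1^-1 = -1.
(a,b)_17: α=0, u≡7; β=2, v≡14 (mod 17); (7|17)=-1, (14|17)=-1; sign (−1)^0·-1^2·-1^0 = +1.
(a,b)_23: α=-2, u≡9; β=0, v≡12 (mod 23); (9|23)=+1, (12|23)=+1; sign (−1)^0·+1^0·+1^-2 = +1.
(a,b)_∞: sgn(6)=+, sgn(-385)=−, so +1.
(a,b)_7: α=2, u≡5; β=1, v≡1 (mod 7); (5|7)=-1, (1|7)=+1; sign (−1)^0·-1^1·+1^2 = -1.
(a,b)_47: α=0, u≡36; β=-2, v≡44 (mod 47); (36|47)=+1, (44|47)=-1; sign (−1)^0·+1^-2·-1^0 = +1.
(a,b)_11: α=0, u≡10; β=1, v≡5 (mod 11); (10|11)=-1, (5|11)=+1; sign (−1)^0·-1^1·+1^0 = -1.
(a,b)_5: α=0, u≡4; β=1, v≡2 (mod 5); (4|5)=+1, (2|5)=-1; sign (−1)^0·+1^1·-1^0 = +1.
Ram(6, -385) = {2, 3, 7, 11}; no ℚ_2-point on the conic.

[2, 3, 7, 11]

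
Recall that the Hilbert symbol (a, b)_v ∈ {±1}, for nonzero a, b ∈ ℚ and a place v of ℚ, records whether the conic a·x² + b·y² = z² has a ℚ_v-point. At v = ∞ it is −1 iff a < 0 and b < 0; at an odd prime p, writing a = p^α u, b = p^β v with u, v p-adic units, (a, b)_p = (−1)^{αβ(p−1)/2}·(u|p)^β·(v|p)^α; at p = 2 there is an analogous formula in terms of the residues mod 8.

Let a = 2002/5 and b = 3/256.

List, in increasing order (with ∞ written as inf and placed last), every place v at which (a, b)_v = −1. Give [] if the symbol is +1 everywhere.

Mod squares: a ≡ 10010, b ≡ 3. Check v ∈ {∞, 2, 3, 5, 7, 11, 13}.
v=7: a=7^1·(≡4), b=7^0·(≡6) mod 7; (4|7)=+1, (6|7)=-1; (−1)^{1·0·3}·(+1)^0·(-1)^1 = -1.
v=13: a=13^1·(≡10), b=13^0·(≡9) mod 13; (10|13)=+1, (9|13)=+1; (−1)^{1·0·6}·(+1)^0·(+1)^1 = +1.
v=2: v_2(a)=1, v_2(b)=-8; units ≡ 5, 3 (mod 8); ε·ε+αω+βω = 0·1+1·1+-8·1 ≡ 1  ⇒  (a,b)_2 = -1.
v=11: a=11^1·(≡10), b=11^0·(≡1) mod 11; (10|11)=-1, (1|11)=+1; (−1)^{1·0·5}·(-1)^0·(+1)^1 = +1.
v=5: a=5^-1·(≡2), b=5^0·(≡3) mod 5; (2|5)=-1, (3|5)=-1; (−1)^{-1·0·2}·(-1)^0·(-1)^-1 = -1.
v=3: a=3^0·(≡2), b=3^1·(≡1) mod 3; (2|3)=-1, (1|3)=+1; (−1)^{0·1·1}·(-1)^1·(+1)^0 = -1.
v=∞: 10010 > 0 and 3 > 0  ⇒  (a,b)_∞ = +1.
(10010, 3 / ℚ) ramifies at {2, 3, 5, 7}: a division algebra.

[2, 3, 5, 7]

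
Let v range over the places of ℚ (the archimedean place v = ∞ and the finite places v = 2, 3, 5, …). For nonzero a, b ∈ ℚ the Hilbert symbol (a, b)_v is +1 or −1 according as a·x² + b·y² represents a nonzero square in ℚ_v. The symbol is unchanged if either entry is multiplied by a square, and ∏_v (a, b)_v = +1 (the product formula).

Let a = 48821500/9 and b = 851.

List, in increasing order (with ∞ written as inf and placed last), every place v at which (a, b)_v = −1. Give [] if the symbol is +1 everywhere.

Mod squares: a ≡ 488215, b ≡ 851. Check v ∈ {∞, 2, 3, 5, 7, 13, 23, 29, 37}.
v=3: a=3^-2·(≡1), b=3^0·(≡2) mod 3; (1|3)=+1, (2|3)=-1; (−1)^{-2·0·1}·(+1)^0·(-1)^-2 = +1.
v=7: a=7^1·(≡4), b=7^0·(≡4) mod 7; (4|7)=+1, (4|7)=+1; (−1)^{1·0·3}·(+1)^0·(+1)^1 = +1.
v=37: a=37^1·(≡13), b=37^1·(≡23) mod 37; (13|37)=-1, (23|37)=-1; (−1)^{1·1·18}·(-1)^1·(-1)^1 = +1.
v=29: a=29^1·(≡12), b=29^0·(≡10) mod 29; (12|29)=-1, (10|29)=-1; (−1)^{1·0·14}·(-1)^0·(-1)^1 = -1.
v=13: a=13^1·(≡11), b=13^0·(≡6) mod 13; (11|13)=-1, (6|13)=-1; (−1)^{1·0·6}·(-1)^0·(-1)^1 = -1.
v=23: a=23^0·(≡10), b=23^1·(≡14) mod 23; (10|23)=-1, (14|23)=-1; (−1)^{0·1·11}·(-1)^1·(-1)^0 = -1.
v=∞: 488215 > 0 and 851 > 0  ⇒  (a,b)_∞ = +1.
v=5: a=5^3·(≡3), b=5^0·(≡1) mod 5; (3|5)=-1, (1|5)=+1; (−1)^{3·0·2}·(-1)^0·(+1)^3 = +1.
v=2: v_2(a)=2, v_2(b)=0; units ≡ 7, 3 (mod 8); ε·ε+αω+βω = 1·1+2·1+0·0 ≡ 1  ⇒  (a,b)_2 = -1.
Ram(488215, 851) = {2, 13, 23, 29}; no ℚ_2-point on the conic.

[2, 13, 23, 29]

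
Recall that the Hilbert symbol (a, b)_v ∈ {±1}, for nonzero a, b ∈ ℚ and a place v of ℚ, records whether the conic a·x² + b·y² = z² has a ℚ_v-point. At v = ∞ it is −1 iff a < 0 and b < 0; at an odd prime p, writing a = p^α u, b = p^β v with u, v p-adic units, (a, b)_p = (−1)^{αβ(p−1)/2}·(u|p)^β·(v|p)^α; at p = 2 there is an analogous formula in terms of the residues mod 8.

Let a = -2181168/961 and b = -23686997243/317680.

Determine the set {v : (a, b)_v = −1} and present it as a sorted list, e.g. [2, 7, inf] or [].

Mod squares: a ≡ -187, b ≡ -85085. Check v ∈ {∞, 2, 3, 5, 7, 11, 13, 17, 19, 31, 43}.
v=17: a=17^1·(≡7), b=17^1·(≡14) mod 17; (7|17)=-1, (14|17)=-1; (−1)^{1·1·8}·(-1)^1·(-1)^1 = +1.
v=5: a=5^0·(≡2), b=5^-1·(≡2) mod 5; (2|5)=-1, (2|5)=-1; (−1)^{0·-1·2}·(-1)^-1·(-1)^0 = -1.
v=19: a=19^0·(≡15), b=19^-2·(≡5) mod 19; (15|19)=-1, (5|19)=+1; (−1)^{0·-2·9}·(-1)^-2·(+1)^0 = +1.
v=11: a=11^1·(≡5), b=11^-1·(≡5) mod 11; (5|11)=+1, (5|11)=+1; (−1)^{1·-1·5}·(+1)^-1·(+1)^1 = -1.
v=∞: -187 < 0 and -85085 < 0  ⇒  (a,b)_∞ = -1.
v=13: a=13^0·(≡2), b=13^3·(≡8) mod 13; (2|13)=-1, (8|13)=-1; (−1)^{0·3·6}·(-1)^3·(-1)^0 = -1.
v=31: a=31^-2·(≡23), b=31^0·(≡1) mod 31; (23|31)=-1, (1|31)=+1; (−1)^{-2·0·15}·(-1)^0·(+1)^-2 = +1.
v=7: a=7^0·(≡2), b=7^3·(≡4) mod 7; (2|7)=+1, (4|7)=+1; (−1)^{0·3·3}·(+1)^3·(+1)^0 = +1.
v=3: a=3^6·(≡2), b=3^0·(≡1) mod 3; (2|3)=-1, (1|3)=+1; (−1)^{6·0·1}·(-1)^0·(+1)^6 = +1.
v=2: v_2(a)=4, v_2(b)=-4; units ≡ 5, 3 (mod 8); ε·ε+αω+βω = 0·1+4·1+-4·1 ≡ 0  ⇒  (a,b)_2 = +1.
v=43: a=43^0·(≡32), b=43^2·(≡26) mod 43; (32|43)=-1, (26|43)=-1; (−1)^{0·2·21}·(-1)^2·(-1)^0 = +1.
|Ram(-187, -85085)| = 4, even; anisotropic at {5, 11, 13, ∞}.

[5, 11, 13, inf]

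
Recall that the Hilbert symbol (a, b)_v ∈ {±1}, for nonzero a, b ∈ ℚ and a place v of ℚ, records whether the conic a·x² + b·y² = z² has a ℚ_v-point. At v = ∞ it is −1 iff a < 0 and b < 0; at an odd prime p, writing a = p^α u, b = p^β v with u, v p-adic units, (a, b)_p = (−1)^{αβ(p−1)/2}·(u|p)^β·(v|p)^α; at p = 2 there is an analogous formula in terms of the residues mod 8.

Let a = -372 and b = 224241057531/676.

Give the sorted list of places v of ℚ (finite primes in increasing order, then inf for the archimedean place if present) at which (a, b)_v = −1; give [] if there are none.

(a, b) ≡ (-93, 51) mod (ℚ^×)²; places V = {2, 3, 13, 17, 23, 31, ∞}.
(a,b)_31: α=1, u≡19; β=4, v≡2 (mod 31); (19|31)=+1, (2|31)=+1; sign (−1)^0·+1^4·+1^1 = +1.
(a,b)_2: α=2, β=-2; u≡3, v≡3 (mod 8); ε(u)ε(v)=1·1, αω(v)=2·1, βω(u)=-2·1; sum ≡ 1  ⇒  -1.
(a,b)_23: α=0, u≡19; β=2, v≡10 (mod 23); (19|23)=-1, (10|23)=-1; sign (−1)^0·-1^2·-1^0 = +1.
(a,b)_17: α=0, u≡2; β=1, v≡3 (mod 17); (2|17)=+1, (3|17)=-1; sign (−1)^0·+1^1·-1^0 = +1.
(a,b)_∞: sgn(-93)=−, sgn(51)=+, so +1.
(a,b)_3: α=1, u≡2; β=3, v≡2 (mod 3); (2|3)=-1, (2|3)=-1; sign (−1)^1·-1^3·-1^1 = -1.
(a,b)_13: α=0, u≡5; β=-2, v≡9 (mod 13); (5|13)=-1, (9|13)=+1; sign (−1)^0·-1^-2·+1^0 = +1.
|Ram(-93, 51)| = 2, even; anisotropic at {2, 3}.

[2, 3]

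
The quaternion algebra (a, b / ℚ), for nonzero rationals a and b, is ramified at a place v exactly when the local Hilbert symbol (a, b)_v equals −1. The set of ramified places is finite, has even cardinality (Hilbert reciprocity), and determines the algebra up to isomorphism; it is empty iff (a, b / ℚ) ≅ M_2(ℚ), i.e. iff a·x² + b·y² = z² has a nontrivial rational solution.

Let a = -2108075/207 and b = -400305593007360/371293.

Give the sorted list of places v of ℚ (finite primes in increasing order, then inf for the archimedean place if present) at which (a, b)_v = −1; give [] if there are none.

[2, 13, 19, 41, 43, inf]

Mod squares: a ≡ -1939429, b ≡ -4269695105. Check v ∈ {∞, 2, 3, 5, 13, 19, 23, 37, 41, 43, 53}.
v=19: a=19^0·(≡3), b=19^1·(≡12) mod 19; (3|19)=-1, (12|19)=-1; (−1)^{0·1·9}·(-1)^1·(-1)^0 = -1.
v=13: a=13^0·(≡8), b=13^-5·(≡12) mod 13; (8|13)=-1, (12|13)=+1; (−1)^{0·-5·6}·(-1)^-5·(+1)^0 = -1.
v=5: a=5^2·(≡1), b=5^1·(≡1) mod 5; (1|5)=+1, (1|5)=+1; (−1)^{2·1·2}·(+1)^1·(+1)^2 = +1.
v=53: a=53^1·(≡5), b=53^1·(≡27) mod 53; (5|53)=-1, (27|53)=-1; (−1)^{1·1·26}·(-1)^1·(-1)^1 = +1.
v=2: v_2(a)=0, v_2(b)=8; units ≡ 3, 7 (mod 8); ε·ε+αω+βω = 1·1+0·0+8·1 ≡ 1  ⇒  (a,b)_2 = -1.
v=43: a=43^1·(≡6), b=43^1·(≡10) mod 43; (6|43)=+1, (10|43)=+1; (−1)^{1·1·21}·(+1)^1·(+1)^1 = -1.
v=37: a=37^1·(≡12), b=37^1·(≡1) mod 37; (12|37)=+1, (1|37)=+1; (−1)^{1·1·18}·(+1)^1·(+1)^1 = +1.
v=∞: -1939429 < 0 and -4269695105 < 0  ⇒  (a,b)_∞ = -1.
v=23: a=23^-1·(≡4), b=23^2·(≡6) mod 23; (4|23)=+1, (6|23)=+1; (−1)^{-1·2·11}·(+1)^2·(+1)^-1 = +1.
v=41: a=41^0·(≡11), b=41^1·(≡28) mod 41; (11|41)=-1, (28|41)=-1; (−1)^{0·1·20}·(-1)^1·(-1)^0 = -1.
v=3: a=3^-2·(≡2), b=3^2·(≡1) mod 3; (2|3)=-1, (1|3)=+1; (−1)^{-2·2·1}·(-1)^2·(+1)^-2 = +1.
|Ram(-1939429, -4269695105)| = 6, even; anisotropic at {2, 13, 19, 41, 43, ∞}.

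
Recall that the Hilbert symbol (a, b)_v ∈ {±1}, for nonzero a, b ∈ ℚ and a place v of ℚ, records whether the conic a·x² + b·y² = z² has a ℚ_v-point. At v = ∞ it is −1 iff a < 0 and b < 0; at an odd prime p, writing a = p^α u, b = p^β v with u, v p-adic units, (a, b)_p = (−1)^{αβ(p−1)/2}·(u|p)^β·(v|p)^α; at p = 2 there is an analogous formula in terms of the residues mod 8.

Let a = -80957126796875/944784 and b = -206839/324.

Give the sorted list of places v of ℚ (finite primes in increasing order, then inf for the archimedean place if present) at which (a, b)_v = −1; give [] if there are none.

Mod squares: a ≡ -35, b ≡ -391. Check v ∈ {∞, 2, 3, 5, 7, 17, 23}.
v=3: a=3^-10·(≡1), b=3^-4·(≡2) mod 3; (1|3)=+1, (2|3)=-1; (−1)^{-10·-4·1}·(+1)^-4·(-1)^-10 = +1.
v=∞: -35 < 0 and -391 < 0  ⇒  (a,b)_∞ = -1.
v=17: a=17^0·(≡2), b=17^1·(≡5) mod 17; (2|17)=+1, (5|17)=-1; (−1)^{0·1·8}·(+1)^1·(-1)^0 = +1.
v=2: v_2(a)=-4, v_2(b)=-2; units ≡ 5, 1 (mod 8); ε·ε+αω+βω = 0·0+-4·0+-2·1 ≡ 0  ⇒  (a,b)_2 = +1.
v=23: a=23^6·(≡5), b=23^3·(≡3) mod 23; (5|23)=-1, (3|23)=+1; (−1)^{6·3·11}·(-1)^3·(+1)^6 = -1.
v=7: a=7^1·(≡2), b=7^0·(≡2) mod 7; (2|7)=+1, (2|7)=+1; (−1)^{1·0·3}·(+1)^0·(+1)^1 = +1.
v=5: a=5^7·(≡3), b=5^0·(≡4) mod 5; (3|5)=-1, (4|5)=+1; (−1)^{7·0·2}·(-1)^0·(+1)^7 = +1.
(-35, -391 / ℚ) ramifies at {23, ∞}: a division algebra.

[23, inf]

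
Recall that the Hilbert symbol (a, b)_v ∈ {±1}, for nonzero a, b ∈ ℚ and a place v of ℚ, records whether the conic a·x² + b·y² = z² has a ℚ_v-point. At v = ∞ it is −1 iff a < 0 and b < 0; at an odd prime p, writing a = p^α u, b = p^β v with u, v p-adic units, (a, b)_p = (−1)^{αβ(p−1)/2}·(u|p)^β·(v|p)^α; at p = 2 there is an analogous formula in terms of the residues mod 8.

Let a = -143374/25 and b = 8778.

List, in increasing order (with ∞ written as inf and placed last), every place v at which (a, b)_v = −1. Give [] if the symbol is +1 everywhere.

Mod squares: a ≡ -2926, b ≡ 8778. Check v ∈ {∞, 2, 3, 5, 7, 11, 19}.
v=7: a=7^3·(≡4), b=7^1·(≡1) mod 7; (4|7)=+1, (1|7)=+1; (−1)^{3·1·3}·(+1)^1·(+1)^3 = -1.
v=∞: -2926 < 0 and 8778 > 0  ⇒  (a,b)_∞ = +1.
v=2: v_2(a)=1, v_2(b)=1; units ≡ 1, 5 (mod 8); ε·ε+αω+βω = 0·0+1·1+1·0 ≡ 1  ⇒  (a,b)_2 = -1.
v=19: a=19^1·(≡9), b=19^1·(≡6) mod 19; (9|19)=+1, (6|19)=+1; (−1)^{1·1·9}·(+1)^1·(+1)^1 = -1.
v=3: a=3^0·(≡2), b=3^1·(≡1) mod 3; (2|3)=-1, (1|3)=+1; (−1)^{0·1·1}·(-1)^1·(+1)^0 = -1.
v=11: a=11^1·(≡4), b=11^1·(≡6) mod 11; (4|11)=+1, (6|11)=-1; (−1)^{1·1·5}·(+1)^1·(-1)^1 = +1.
v=5: a=5^-2·(≡1), b=5^0·(≡3) mod 5; (1|5)=+1, (3|5)=-1; (−1)^{-2·0·2}·(+1)^0·(-1)^-2 = +1.
|Ram(-2926, 8778)| = 4, even; anisotropic at {2, 3, 7, 19}.

[2, 3, 7, 19]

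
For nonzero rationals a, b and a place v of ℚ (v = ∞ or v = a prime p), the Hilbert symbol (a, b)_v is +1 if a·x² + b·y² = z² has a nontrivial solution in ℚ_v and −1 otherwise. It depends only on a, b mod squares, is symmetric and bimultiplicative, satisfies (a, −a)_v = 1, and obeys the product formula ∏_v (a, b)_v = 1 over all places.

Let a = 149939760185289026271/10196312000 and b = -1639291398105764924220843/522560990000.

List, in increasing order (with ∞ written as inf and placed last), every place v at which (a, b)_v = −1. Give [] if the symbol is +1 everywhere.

[5, 13, 41, 47]

(a, b) ≡ (75905, -8091473) mod (ℚ^×)²; places V = {2, 3, 5, 7, 11, 13, 17, 19, 29, 37, 41, 43, 47, ∞}.
(a,b)_7: α=-2, u≡4; β=-2, v≡1 (mod 7); (4|7)=+1, (1|7)=+1; sign (−1)^0·+1^-2·+1^-2 = +1.
(a,b)_43: α=2, u≡23; β=2, v≡41 (mod 43); (23|43)=+1, (41|43)=+1; sign (−1)^0·+1^2·+1^2 = +1.
(a,b)_17: α=1, u≡3; β=1, v≡10 (mod 17); (3|17)=-1, (10|17)=-1; sign (−1)^0·-1^1·-1^1 = +1.
(a,b)_37: α=-2, u≡6; β=-2, v≡8 (mod 37); (6|37)=-1, (8|37)=-1; sign (−1)^0·-1^-2·-1^-2 = +1.
(a,b)_2: α=-6, β=-4; u≡1, v≡7 (mod 8); ε(u)ε(v)=0·1, αω(v)=-6·0, βω(u)=-4·0; sum ≡ 0  ⇒  +1.
(a,b)_47: α=1, u≡1; β=1, v≡7 (mod 47); (1|47)=+1, (7|47)=+1; sign (−1)^1·+1^1·+1^1 = -1.
(a,b)_3: α=4, u≡2; β=4, v≡1 (mod 3); (2|3)=-1, (1|3)=+1; sign (−1)^0·-1^4·+1^4 = +1.
(a,b)_∞: sgn(75905)=+, sgn(-8091473)=−, so +1.
(a,b)_13: α=0, u≡5; β=1, v≡8 (mod 13); (5|13)=-1, (8|13)=-1; sign (−1)^0·-1^1·-1^0 = -1.
(a,b)_5: α=-3, u≡1; β=-4, v≡3 (mod 5); (1|5)=+1, (3|5)=-1; sign (−1)^0·+1^-4·-1^-3 = -1.
(a,b)_19: α=-1, u≡6; β=-1, v≡10 (mod 19); (6|19)=+1, (10|19)=-1; sign (−1)^1·+1^-1·-1^-1 = +1.
(a,b)_29: α=4, u≡3; β=6, v≡9 (mod 29); (3|29)=-1, (9|29)=+1; sign (−1)^0·-1^6·+1^4 = +1.
(a,b)_41: α=0, u≡34; β=-1, v≡20 (mod 41); (34|41)=-1, (20|41)=+1; sign (−1)^0·-1^-1·+1^0 = -1.
(a,b)_11: α=6, u≡3; β=6, v≡8 (mod 11); (3|11)=+1, (8|11)=-1; sign (−1)^0·+1^6·-1^6 = +1.
Ram(75905, -8091473) = {5, 13, 41, 47}; no ℚ_5-point on the conic.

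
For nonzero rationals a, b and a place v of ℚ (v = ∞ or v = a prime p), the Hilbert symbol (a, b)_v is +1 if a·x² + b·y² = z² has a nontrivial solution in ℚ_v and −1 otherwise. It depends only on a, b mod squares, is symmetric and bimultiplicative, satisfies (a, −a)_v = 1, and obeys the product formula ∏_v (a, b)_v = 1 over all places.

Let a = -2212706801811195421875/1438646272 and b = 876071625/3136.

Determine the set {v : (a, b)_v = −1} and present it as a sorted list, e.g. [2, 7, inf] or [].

(a, b) ≡ (-21, 36465) mod (ℚ^×)²; places V = {2, 3, 5, 7, 11, 13, 17, 31, ∞}.
(a,b)_7: α=-3, u≡2; β=-2, v≡2 (mod 7); (2|7)=+1, (2|7)=+1; sign (−1)^0·+1^-2·+1^-3 = +1.
(a,b)_31: α=6, u≡7; β=2, v≡14 (mod 31); (7|31)=+1, (14|31)=+1; sign (−1)^0·+1^2·+1^6 = +1.
(a,b)_3: α=3, u≡2; β=1, v≡2 (mod 3); (2|3)=-1, (2|3)=-1; sign (−1)^1·-1^1·-1^3 = -1.
(a,b)_11: α=2, u≡9; β=1, v≡4 (mod 11); (9|11)=+1, (4|11)=+1; sign (−1)^0·+1^1·+1^2 = +1.
(a,b)_∞: sgn(-21)=−, sgn(36465)=+, so +1.
(a,b)_5: α=6, u≡4; β=3, v≡3 (mod 5); (4|5)=+1, (3|5)=-1; sign (−1)^0·+1^3·-1^6 = +1.
(a,b)_2: α=-22, β=-6; u≡3, v≡1 (mod 8); ε(u)ε(v)=1·0, αω(v)=-22·0, βω(u)=-6·1; sum ≡ 0  ⇒  +1.
(a,b)_13: α=2, u≡6; β=1, v≡12 (mod 13); (6|13)=-1, (12|13)=+1; sign (−1)^0·-1^1·+1^2 = -1.
(a,b)_17: α=2, u≡1; β=1, v≡10 (mod 17); (1|17)=+1, (10|17)=-1; sign (−1)^0·+1^1·-1^2 = +1.
(-21, 36465 / ℚ) ramifies at {3, 13}: a division algebra.

[3, 13]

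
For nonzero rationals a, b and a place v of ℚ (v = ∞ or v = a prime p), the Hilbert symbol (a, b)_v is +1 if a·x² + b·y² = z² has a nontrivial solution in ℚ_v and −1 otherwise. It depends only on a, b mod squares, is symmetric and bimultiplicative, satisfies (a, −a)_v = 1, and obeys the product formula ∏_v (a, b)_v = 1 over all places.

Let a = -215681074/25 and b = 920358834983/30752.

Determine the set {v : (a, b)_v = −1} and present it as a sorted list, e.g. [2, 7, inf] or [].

[2, 17]

Mod squares: a ≡ -224434, b ≡ 46. Check v ∈ {∞, 2, 5, 7, 17, 23, 31, 41}.
v=23: a=23^1·(≡15), b=23^1·(≡18) mod 23; (15|23)=-1, (18|23)=+1; (−1)^{1·1·11}·(-1)^1·(+1)^1 = +1.
v=41: a=41^1·(≡39), b=41^4·(≡20) mod 41; (39|41)=+1, (20|41)=+1; (−1)^{1·4·20}·(+1)^4·(+1)^1 = +1.
v=∞: -224434 < 0 and 46 > 0  ⇒  (a,b)_∞ = +1.
v=7: a=7^1·(≡6), b=7^2·(≡4) mod 7; (6|7)=-1, (4|7)=+1; (−1)^{1·2·3}·(-1)^2·(+1)^1 = +1.
v=5: a=5^-2·(≡1), b=5^0·(≡4) mod 5; (1|5)=+1, (4|5)=+1; (−1)^{-2·0·2}·(+1)^0·(+1)^-2 = +1.
v=2: v_2(a)=1, v_2(b)=-5; units ≡ 7, 7 (mod 8); ε·ε+αω+βω = 1·1+1·0+-5·0 ≡ 1  ⇒  (a,b)_2 = -1.
v=31: a=31^2·(≡30), b=31^-2·(≡27) mod 31; (30|31)=-1, (27|31)=-1; (−1)^{2·-2·15}·(-1)^-2·(-1)^2 = +1.
v=17: a=17^1·(≡10), b=17^2·(≡14) mod 17; (10|17)=-1, (14|17)=-1; (−1)^{1·2·8}·(-1)^2·(-1)^1 = -1.
(-224434, 46 / ℚ) ramifies at {2, 17}: a division algebra.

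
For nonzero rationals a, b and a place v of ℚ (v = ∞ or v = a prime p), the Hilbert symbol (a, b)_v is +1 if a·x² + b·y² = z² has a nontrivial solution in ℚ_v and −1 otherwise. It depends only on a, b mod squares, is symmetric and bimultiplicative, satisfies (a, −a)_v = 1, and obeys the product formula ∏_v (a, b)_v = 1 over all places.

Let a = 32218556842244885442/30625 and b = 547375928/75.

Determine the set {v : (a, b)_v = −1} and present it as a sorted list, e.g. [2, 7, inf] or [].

[2, 3, 17, 31]

Mod squares: a ≡ 6882, b ≡ 3392826. Check v ∈ {∞, 2, 3, 5, 7, 11, 17, 29, 31, 37}.
v=29: a=29^2·(≡23), b=29^1·(≡2) mod 29; (23|29)=+1, (2|29)=-1; (−1)^{2·1·14}·(+1)^1·(-1)^2 = +1.
v=3: a=3^1·(≡2), b=3^-1·(≡2) mod 3; (2|3)=-1, (2|3)=-1; (−1)^{1·-1·1}·(-1)^-1·(-1)^1 = -1.
v=17: a=17^2·(≡14), b=17^1·(≡13) mod 17; (14|17)=-1, (13|17)=+1; (−1)^{2·1·8}·(-1)^1·(+1)^2 = -1.
v=11: a=11^4·(≡10), b=11^2·(≡2) mod 11; (10|11)=-1, (2|11)=-1; (−1)^{4·2·5}·(-1)^2·(-1)^4 = +1.
v=2: v_2(a)=1, v_2(b)=3; units ≡ 1, 5 (mod 8); ε·ε+αω+βω = 0·0+1·1+3·0 ≡ 1  ⇒  (a,b)_2 = -1.
v=7: a=7^-2·(≡4), b=7^0·(≡3) mod 7; (4|7)=+1, (3|7)=-1; (−1)^{-2·0·3}·(+1)^0·(-1)^-2 = +1.
v=∞: 6882 > 0 and 3392826 > 0  ⇒  (a,b)_∞ = +1.
v=5: a=5^-4·(≡3), b=5^-2·(≡1) mod 5; (3|5)=-1, (1|5)=+1; (−1)^{-4·-2·2}·(-1)^-2·(+1)^-4 = +1.
v=37: a=37^3·(≡4), b=37^1·(≡12) mod 37; (4|37)=+1, (12|37)=+1; (−1)^{3·1·18}·(+1)^1·(+1)^3 = +1.
v=31: a=31^3·(≡7), b=31^1·(≡7) mod 31; (7|31)=+1, (7|31)=+1; (−1)^{3·1·15}·(+1)^1·(+1)^3 = -1.
|Ram(6882, 3392826)| = 4, even; anisotropic at {2, 3, 17, 31}.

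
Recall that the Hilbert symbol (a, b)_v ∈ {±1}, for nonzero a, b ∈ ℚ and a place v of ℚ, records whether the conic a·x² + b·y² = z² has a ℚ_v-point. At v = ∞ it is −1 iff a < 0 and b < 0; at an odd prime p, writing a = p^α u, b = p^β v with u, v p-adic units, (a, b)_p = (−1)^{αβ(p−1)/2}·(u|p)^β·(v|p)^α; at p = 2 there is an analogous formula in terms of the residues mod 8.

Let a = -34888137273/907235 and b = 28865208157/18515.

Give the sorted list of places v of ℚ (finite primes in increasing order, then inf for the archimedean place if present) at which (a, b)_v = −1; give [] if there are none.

[7, 17, 37, 53]

(a, b) ≡ (-1166795, 1295) mod (ℚ^×)²; places V = {2, 3, 5, 7, 11, 17, 23, 31, 37, 53, ∞}.
(a,b)_5: α=-1, u≡1; β=-1, v≡4 (mod 5); (1|5)=+1, (4|5)=+1; sign (−1)^0·+1^-1·+1^-1 = +1.
(a,b)_3: α=2, u≡1; β=0, v≡2 (mod 3); (1|3)=+1, (2|3)=-1; sign (−1)^0·+1^0·-1^2 = +1.
(a,b)_17: α=1, u≡5; β=2, v≡3 (mod 17); (5|17)=-1, (3|17)=-1; sign (−1)^0·-1^2·-1^1 = -1.
(a,b)_7: α=-3, u≡3; β=-1, v≡5 (mod 7); (3|7)=-1, (5|7)=-1; sign (−1)^1·-1^-1·-1^-3 = -1.
(a,b)_23: α=-2, u≡6; β=-2, v≡14 (mod 23); (6|23)=+1, (14|23)=-1; sign (−1)^0·+1^-2·-1^-2 = +1.
(a,b)_11: α=2, u≡10; β=0, v≡8 (mod 11); (10|11)=-1, (8|11)=-1; sign (−1)^0·-1^0·-1^2 = +1.
(a,b)_37: α=1, u≡25; β=1, v≡6 (mod 37); (25|37)=+1, (6|37)=-1; sign (−1)^0·+1^1·-1^1 = -1.
(a,b)_53: α=1, u≡34; β=2, v≡45 (mod 53); (34|53)=-1, (45|53)=-1; sign (−1)^0·-1^2·-1^1 = -1.
(a,b)_2: α=0, β=0; u≡5, v≡7 (mod 8); ε(u)ε(v)=0·1, αω(v)=0·0, βω(u)=0·1; sum ≡ 0  ⇒  +1.
(a,b)_31: α=2, u≡10; β=2, v≡3 (mod 31); (10|31)=+1, (3|31)=-1; sign (−1)^0·+1^2·-1^2 = +1.
(a,b)_∞: sgn(-1166795)=−, sgn(1295)=+, so +1.
(-1166795, 1295 / ℚ) ramifies at {7, 17, 37, 53}: a division algebra.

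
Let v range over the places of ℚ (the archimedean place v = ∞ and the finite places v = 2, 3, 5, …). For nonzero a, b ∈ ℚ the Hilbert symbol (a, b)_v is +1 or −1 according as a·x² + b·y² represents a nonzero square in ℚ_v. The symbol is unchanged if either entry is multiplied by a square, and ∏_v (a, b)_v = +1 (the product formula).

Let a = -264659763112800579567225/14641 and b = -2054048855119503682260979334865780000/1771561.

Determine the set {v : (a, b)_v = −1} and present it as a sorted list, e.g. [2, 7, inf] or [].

[2, 7, 13, 17, 19, inf]

(a, b) ≡ (-1729, -7378) mod (ℚ^×)²; places V = {2, 3, 5, 7, 11, 13, 17, 19, 31, ∞}.
(a,b)_3: α=8, u≡2; β=10, v≡2 (mod 3); (2|3)=-1, (2|3)=-1; sign (−1)^0·-1^10·-1^8 = +1.
(a,b)_17: α=2, u≡6; β=3, v≡4 (mod 17); (6|17)=-1, (4|17)=+1; sign (−1)^0·-1^3·+1^2 = -1.
(a,b)_31: α=2, u≡1; β=3, v≡16 (mod 31); (1|31)=+1, (16|31)=+1; sign (−1)^0·+1^3·+1^2 = +1.
(a,b)_11: α=-4, u≡5; β=-6, v≡3 (mod 11); (5|11)=+1, (3|11)=+1; sign (−1)^0·+1^-6·+1^-4 = +1.
(a,b)_∞: sgn(-1729)=−, sgn(-7378)=−, so -1.
(a,b)_7: α=7, u≡5; β=9, v≡5 (mod 7); (5|7)=-1, (5|7)=-1; sign (−1)^1·-1^9·-1^7 = -1.
(a,b)_2: α=0, β=5; u≡7, v≡7 (mod 8); ε(u)ε(v)=1·1, αω(v)=0·0, βω(u)=5·0; sum ≡ 1  ⇒  -1.
(a,b)_5: α=2, u≡1; β=4, v≡2 (mod 5); (1|5)=+1, (2|5)=-1; sign (−1)^0·+1^4·-1^2 = +1.
(a,b)_19: α=1, u≡5; β=2, v≡10 (mod 19); (5|19)=+1, (10|19)=-1; sign (−1)^0·+1^2·-1^1 = -1.
(a,b)_13: α=5, u≡1; β=8, v≡11 (mod 13); (1|13)=+1, (11|13)=-1; sign (−1)^0·+1^8·-1^5 = -1.
|Ram(-1729, -7378)| = 6, even; anisotropic at {2, 7, 13, 17, 19, ∞}.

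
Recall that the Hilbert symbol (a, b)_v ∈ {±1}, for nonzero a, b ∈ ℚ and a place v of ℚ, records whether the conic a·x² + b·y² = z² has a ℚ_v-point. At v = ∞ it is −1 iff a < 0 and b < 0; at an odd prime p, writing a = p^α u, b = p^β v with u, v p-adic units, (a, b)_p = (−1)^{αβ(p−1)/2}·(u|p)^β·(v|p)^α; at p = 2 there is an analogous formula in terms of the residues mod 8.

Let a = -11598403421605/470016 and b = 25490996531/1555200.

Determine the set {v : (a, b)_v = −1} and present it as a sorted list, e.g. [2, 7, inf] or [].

[5, 7, 11, 13]

Mod squares: a ≡ -255255, b ≡ 33. Check v ∈ {∞, 2, 3, 5, 7, 11, 13, 17, 23}.
v=17: a=17^-1·(≡2), b=17^0·(≡9) mod 17; (2|17)=+1, (9|17)=+1; (−1)^{-1·0·8}·(+1)^0·(+1)^-1 = +1.
v=3: a=3^-3·(≡1), b=3^-5·(≡2) mod 3; (1|3)=+1, (2|3)=-1; (−1)^{-3·-5·1}·(+1)^-5·(-1)^-3 = +1.
v=5: a=5^1·(≡4), b=5^-2·(≡2) mod 5; (4|5)=+1, (2|5)=-1; (−1)^{1·-2·2}·(+1)^-2·(-1)^1 = -1.
v=13: a=13^3·(≡7), b=13^2·(≡7) mod 13; (7|13)=-1, (7|13)=-1; (−1)^{3·2·6}·(-1)^2·(-1)^3 = -1.
v=23: a=23^4·(≡5), b=23^4·(≡14) mod 23; (5|23)=-1, (14|23)=-1; (−1)^{4·4·11}·(-1)^4·(-1)^4 = +1.
v=7: a=7^3·(≡5), b=7^2·(≡5) mod 7; (5|7)=-1, (5|7)=-1; (−1)^{3·2·3}·(-1)^2·(-1)^3 = -1.
v=2: v_2(a)=-10, v_2(b)=-8; units ≡ 1, 1 (mod 8); ε·ε+αω+βω = 0·0+-10·0+-8·0 ≡ 0  ⇒  (a,b)_2 = +1.
v=11: a=11^1·(≡1), b=11^1·(≡1) mod 11; (1|11)=+1, (1|11)=+1; (−1)^{1·1·5}·(+1)^1·(+1)^1 = -1.
v=∞: -255255 < 0 and 33 > 0  ⇒  (a,b)_∞ = +1.
|Ram(-255255, 33)| = 4, even; anisotropic at {5, 7, 11, 13}.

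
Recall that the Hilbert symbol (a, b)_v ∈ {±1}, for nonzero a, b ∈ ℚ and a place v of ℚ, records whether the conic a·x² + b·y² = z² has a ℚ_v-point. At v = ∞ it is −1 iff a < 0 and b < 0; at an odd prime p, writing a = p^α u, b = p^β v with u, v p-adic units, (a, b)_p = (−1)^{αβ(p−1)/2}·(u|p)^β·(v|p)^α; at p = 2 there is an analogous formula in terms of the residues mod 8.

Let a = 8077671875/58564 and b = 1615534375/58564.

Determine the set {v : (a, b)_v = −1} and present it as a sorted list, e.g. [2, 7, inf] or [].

[2, 19]

(a, b) ≡ (3059, 15295) mod (ℚ^×)²; places V = {2, 5, 7, 11, 13, 19, 23, ∞}.
(a,b)_7: α=1, u≡5; β=1, v≡1 (mod 7); (5|7)=-1, (1|7)=+1; sign (−1)^1·-1^1·+1^1 = +1.
(a,b)_5: α=6, u≡4; β=5, v≡4 (mod 5); (4|5)=+1, (4|5)=+1; sign (−1)^0·+1^5·+1^6 = +1.
(a,b)_23: α=1, u≡8; β=1, v≡20 (mod 23); (8|23)=+1, (20|23)=-1; sign (−1)^1·+1^1·-1^1 = +1.
(a,b)_∞: sgn(3059)=+, sgn(15295)=+, so +1.
(a,b)_13: α=2, u≡4; β=2, v≡6 (mod 13); (4|13)=+1, (6|13)=-1; sign (−1)^0·+1^2·-1^2 = +1.
(a,b)_19: α=1, u≡17; β=1, v≡11 (mod 19); (17|19)=+1, (11|19)=+1; sign (−1)^1·+1^1·+1^1 = -1.
(a,b)_2: α=-2, β=-2; u≡3, v≡7 (mod 8); ε(u)ε(v)=1·1, αω(v)=-2·0, βω(u)=-2·1; sum ≡ 1  ⇒  -1.
(a,b)_11: α=-4, u≡5; β=-4, v≡1 (mod 11); (5|11)=+1, (1|11)=+1; sign (−1)^0·+1^-4·+1^-4 = +1.
|Ram(3059, 15295)| = 2, even; anisotropic at {2, 19}.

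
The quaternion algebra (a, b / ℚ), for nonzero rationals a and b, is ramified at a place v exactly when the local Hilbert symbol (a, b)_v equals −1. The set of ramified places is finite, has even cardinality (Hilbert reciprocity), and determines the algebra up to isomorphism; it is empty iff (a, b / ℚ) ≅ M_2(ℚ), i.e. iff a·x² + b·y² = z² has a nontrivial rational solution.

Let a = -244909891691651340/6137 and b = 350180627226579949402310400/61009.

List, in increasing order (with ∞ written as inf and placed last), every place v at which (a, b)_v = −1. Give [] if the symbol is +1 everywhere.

[3, 11, 23, 29]

(a, b) ≡ (-7395, 51359) mod (ℚ^×)²; places V = {2, 3, 5, 7, 11, 13, 17, 19, 23, 29, ∞}.
(a,b)_2: α=2, β=8; u≡5, v≡7 (mod 8); ε(u)ε(v)=0·1, αω(v)=2·0, βω(u)=8·1; sum ≡ 0  ⇒  +1.
(a,b)_11: α=4, u≡6; β=5, v≡1 (mod 11); (6|11)=-1, (1|11)=+1; sign (−1)^0·-1^5·+1^4 = -1.
(a,b)_5: α=1, u≡1; β=2, v≡4 (mod 5); (1|5)=+1, (4|5)=+1; sign (−1)^0·+1^2·+1^1 = +1.
(a,b)_7: α=4, u≡1; β=5, v≡4 (mod 7); (1|7)=+1, (4|7)=+1; sign (−1)^0·+1^5·+1^4 = +1.
(a,b)_23: α=2, u≡15; β=3, v≡18 (mod 23); (15|23)=-1, (18|23)=+1; sign (−1)^0·-1^3·+1^2 = -1.
(a,b)_13: α=0, u≡2; β=-2, v≡3 (mod 13); (2|13)=-1, (3|13)=+1; sign (−1)^0·-1^-2·+1^0 = +1.
(a,b)_∞: sgn(-7395)=−, sgn(51359)=+, so +1.
(a,b)_3: α=3, u≡1; β=4, v≡2 (mod 3); (1|3)=+1, (2|3)=-1; sign (−1)^0·+1^4·-1^3 = -1.
(a,b)_17: α=-1, u≡12; β=0, v≡9 (mod 17); (12|17)=-1, (9|17)=+1; sign (−1)^0·-1^0·+1^-1 = +1.
(a,b)_19: α=-2, u≡8; β=-2, v≡15 (mod 19); (8|19)=-1, (15|19)=-1; sign (−1)^0·-1^-2·-1^-2 = +1.
(a,b)_29: α=3, u≡6; β=5, v≡18 (mod 29); (6|29)=+1, (18|29)=-1; sign (−1)^0·+1^5·-1^3 = -1.
(-7395, 51359 / ℚ) ramifies at {3, 11, 23, 29}: a division algebra.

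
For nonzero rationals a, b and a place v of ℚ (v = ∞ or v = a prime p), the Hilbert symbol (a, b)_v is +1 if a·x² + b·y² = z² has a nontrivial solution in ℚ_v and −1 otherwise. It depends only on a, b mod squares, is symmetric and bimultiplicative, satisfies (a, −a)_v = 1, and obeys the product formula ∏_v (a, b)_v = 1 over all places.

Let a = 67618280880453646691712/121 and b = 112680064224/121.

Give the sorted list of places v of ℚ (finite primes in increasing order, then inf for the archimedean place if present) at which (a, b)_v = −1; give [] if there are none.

(a, b) ≡ (6902, 300846) mod (ℚ^×)²; places V = {2, 3, 7, 11, 13, 17, 19, 29, ∞}.
(a,b)_3: α=6, u≡2; β=5, v≡1 (mod 3); (2|3)=-1, (1|3)=+1; sign (−1)^0·-1^5·+1^6 = -1.
(a,b)_∞: sgn(6902)=+, sgn(300846)=+, so +1.
(a,b)_13: α=2, u≡10; β=1, v≡7 (mod 13); (10|13)=+1, (7|13)=-1; sign (−1)^0·+1^1·-1^2 = +1.
(a,b)_17: α=5, u≡15; β=2, v≡11 (mod 17); (15|17)=+1, (11|17)=-1; sign (−1)^0·+1^2·-1^5 = -1.
(a,b)_19: α=2, u≡17; β=1, v≡16 (mod 19); (17|19)=+1, (16|19)=+1; sign (−1)^0·+1^1·+1^2 = +1.
(a,b)_29: α=3, u≡28; β=1, v≡3 (mod 29); (28|29)=+1, (3|29)=-1; sign (−1)^0·+1^1·-1^3 = -1.
(a,b)_2: α=7, β=5; u≡3, v≡7 (mod 8); ε(u)ε(v)=1·1, αω(v)=7·0, βω(u)=5·1; sum ≡ 0  ⇒  +1.
(a,b)_11: α=-2, u≡1; β=-2, v≡2 (mod 11); (1|11)=+1, (2|11)=-1; sign (−1)^0·+1^-2·-1^-2 = +1.
(a,b)_7: α=3, u≡6; β=1, v≡5 (mod 7); (6|7)=-1, (5|7)=-1; sign (−1)^1·-1^1·-1^3 = -1.
|Ram(6902, 300846)| = 4, even; anisotropic at {3, 7, 17, 29}.

[3, 7, 17, 29]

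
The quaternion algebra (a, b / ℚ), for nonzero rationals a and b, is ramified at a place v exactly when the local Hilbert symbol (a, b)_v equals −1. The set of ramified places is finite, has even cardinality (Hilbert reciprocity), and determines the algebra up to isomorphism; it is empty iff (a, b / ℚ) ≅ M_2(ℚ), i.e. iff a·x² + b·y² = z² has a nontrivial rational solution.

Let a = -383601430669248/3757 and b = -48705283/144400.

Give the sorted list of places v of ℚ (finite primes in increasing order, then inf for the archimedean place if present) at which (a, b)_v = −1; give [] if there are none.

[11, 31, 37, inf]

(a, b) ≡ (-3082118611, -402523) mod (ℚ^×)²; places V = {2, 3, 5, 11, 13, 17, 19, 23, 31, 37, 43, 53, ∞}.
(a,b)_37: α=1, u≡22; β=1, v≡11 (mod 37); (22|37)=-1, (11|37)=+1; sign (−1)^0·-1^1·+1^1 = -1.
(a,b)_31: α=1, u≡7; β=0, v≡13 (mod 31); (7|31)=+1, (13|31)=-1; sign (−1)^0·+1^0·-1^1 = -1.
(a,b)_23: α=1, u≡22; β=1, v≡2 (mod 23); (22|23)=-1, (2|23)=+1; sign (−1)^1·-1^1·+1^1 = +1.
(a,b)_13: α=-1, u≡9; β=0, v≡4 (mod 13); (9|13)=+1, (4|13)=+1; sign (−1)^0·+1^0·+1^-1 = +1.
(a,b)_53: α=2, u≡31; β=0, v≡14 (mod 53); (31|53)=-1, (14|53)=-1; sign (−1)^0·-1^0·-1^2 = +1.
(a,b)_2: α=6, β=-4; u≡5, v≡5 (mod 8); ε(u)ε(v)=0·0, αω(v)=6·1, βω(u)=-4·1; sum ≡ 0  ⇒  +1.
(a,b)_3: α=2, u≡2; β=0, v≡2 (mod 3); (2|3)=-1, (2|3)=-1; sign (−1)^0·-1^0·-1^2 = +1.
(a,b)_11: α=1, u≡9; β=3, v≡5 (mod 11); (9|11)=+1, (5|11)=+1; sign (−1)^1·+1^3·+1^1 = -1.
(a,b)_43: α=1, u≡7; β=1, v≡40 (mod 43); (7|43)=-1, (40|43)=+1; sign (−1)^1·-1^1·+1^1 = +1.
(a,b)_19: α=1, u≡4; β=-2, v≡1 (mod 19); (4|19)=+1, (1|19)=+1; sign (−1)^0·+1^-2·+1^1 = +1.
(a,b)_∞: sgn(-3082118611)=−, sgn(-402523)=−, so -1.
(a,b)_17: α=-2, u≡15; β=0, v≡3 (mod 17); (15|17)=+1, (3|17)=-1; sign (−1)^0·+1^0·-1^-2 = +1.
(a,b)_5: α=0, u≡1; β=-2, v≡2 (mod 5); (1|5)=+1, (2|5)=-1; sign (−1)^0·+1^-2·-1^0 = +1.
(-3082118611, -402523 / ℚ) ramifies at {11, 31, 37, ∞}: a division algebra.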